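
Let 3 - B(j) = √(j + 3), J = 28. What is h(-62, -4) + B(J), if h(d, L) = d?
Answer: -59 - √31 ≈ -64.568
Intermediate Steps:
B(j) = 3 - √(3 + j) (B(j) = 3 - √(j + 3) = 3 - √(3 + j))
h(-62, -4) + B(J) = -62 + (3 - √(3 + 28)) = -62 + (3 - √31) = -59 - √31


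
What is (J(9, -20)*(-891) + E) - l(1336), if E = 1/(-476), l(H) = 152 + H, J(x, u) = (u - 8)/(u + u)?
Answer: -5025851/2380 ≈ -2111.7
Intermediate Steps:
J(x, u) = (-8 + u)/(2*u) (J(x, u) = (-8 + u)/((2*u)) = (-8 + u)*(1/(2*u)) = (-8 + u)/(2*u))
E = -1/476 ≈ -0.0021008
(J(9, -20)*(-891) + E) - l(1336) = (((½)*(-8 - 20)/(-20))*(-891) - 1/476) - (152 + 1336) = (((½)*(-1/20)*(-28))*(-891) - 1/476) - 1*1488 = ((7/10)*(-891) - 1/476) - 1488 = (-6237/10 - 1/476) - 1488 = -1484411/2380 - 1488 = -5025851/2380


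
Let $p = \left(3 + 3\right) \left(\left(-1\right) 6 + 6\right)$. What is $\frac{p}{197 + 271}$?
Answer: $0$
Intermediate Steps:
$p = 0$ ($p = 6 \left(-6 + 6\right) = 6 \cdot 0 = 0$)
$\frac{p}{197 + 271} = \frac{1}{197 + 271} \cdot 0 = \frac{1}{468} \cdot 0 = 0$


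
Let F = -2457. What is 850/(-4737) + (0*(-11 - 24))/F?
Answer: -850/4737 ≈ -0.17944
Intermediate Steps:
850/(-4737) + (0*(-11 - 24))/F = 850/(-4737) + (0*(-11 - 24))/(-2457) = 850*(-1/4737) + (0*(-35))*(-1/2457) = -850/4737 + 0*(-1/2457) = -850/4737 + 0 = -850/4737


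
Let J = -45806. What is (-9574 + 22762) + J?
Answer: -32618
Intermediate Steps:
(-9574 + 22762) + J = (-9574 + 22762) - 45806 = 13188 - 45806 = -32618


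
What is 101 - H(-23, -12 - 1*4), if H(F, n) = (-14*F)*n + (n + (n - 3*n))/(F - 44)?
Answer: 351967/67 ≈ 5253.2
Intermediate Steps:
H(F, n) = -n/(-44 + F) - 14*F*n (H(F, n) = -14*F*n + (n - 2*n)/(-44 + F) = -14*F*n + (-n)/(-44 + F) = -14*F*n - n/(-44 + F) = -n/(-44 + F) - 14*F*n)
101 - H(-23, -12 - 1*4) = 101 - (-12 - 1*4)*(-1 - 14*(-23)**2 + 616*(-23))/(-44 - 23) = 101 - (-12 - 4)*(-1 - 14*529 - 14168)/(-67) = 101 - (-16)*(-1)*(-1 - 7406 - 14168)/67 = 101 - (-16)*(-1)*(-21575)/67 = 101 - 1*(-345200/67) = 101 + 345200/67 = 351967/67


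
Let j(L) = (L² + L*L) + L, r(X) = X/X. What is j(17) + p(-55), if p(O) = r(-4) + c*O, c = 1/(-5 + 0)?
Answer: 607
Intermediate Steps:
r(X) = 1
c = -⅕ (c = 1/(-5) = -⅕ ≈ -0.20000)
j(L) = L + 2*L² (j(L) = (L² + L²) + L = 2*L² + L = L + 2*L²)
p(O) = 1 - O/5
j(17) + p(-55) = 17*(1 + 2*17) + (1 - ⅕*(-55)) = 17*(1 + 34) + (1 + 11) = 17*35 + 12 = 595 + 12 = 607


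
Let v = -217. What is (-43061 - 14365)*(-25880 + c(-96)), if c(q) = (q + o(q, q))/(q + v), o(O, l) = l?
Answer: 465164841648/313 ≈ 1.4861e+9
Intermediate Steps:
c(q) = 2*q/(-217 + q) (c(q) = (q + q)/(q - 217) = (2*q)/(-217 + q) = 2*q/(-217 + q))
(-43061 - 14365)*(-25880 + c(-96)) = (-43061 - 14365)*(-25880 + 2*(-96)/(-217 - 96)) = -57426*(-25880 + 2*(-96)/(-313)) = -57426*(-25880 + 2*(-96)*(-1/313)) = -57426*(-25880 + 192/313) = -57426*(-8100248/313) = 465164841648/313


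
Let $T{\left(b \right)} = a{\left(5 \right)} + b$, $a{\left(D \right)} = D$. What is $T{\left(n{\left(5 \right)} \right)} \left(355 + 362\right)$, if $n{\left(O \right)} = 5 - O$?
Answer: $3585$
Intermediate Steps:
$T{\left(b \right)} = 5 + b$
$T{\left(n{\left(5 \right)} \right)} \left(355 + 362\right) = \left(5 + \left(5 - 5\right)\right) \left(355 + 362\right) = \left(5 + \left(5 - 5\right)\right) 717 = \left(5 + 0\right) 717 = 5 \cdot 717 = 3585$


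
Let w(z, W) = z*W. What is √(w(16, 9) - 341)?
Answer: I*√197 ≈ 14.036*I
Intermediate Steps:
w(z, W) = W*z
√(w(16, 9) - 341) = √(9*16 - 341) = √(144 - 341) = √(-197) = I*√197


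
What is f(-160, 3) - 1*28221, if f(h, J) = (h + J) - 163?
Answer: -28541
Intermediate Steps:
f(h, J) = -163 + J + h (f(h, J) = (J + h) - 163 = -163 + J + h)
f(-160, 3) - 1*28221 = (-163 + 3 - 160) - 1*28221 = -320 - 28221 = -28541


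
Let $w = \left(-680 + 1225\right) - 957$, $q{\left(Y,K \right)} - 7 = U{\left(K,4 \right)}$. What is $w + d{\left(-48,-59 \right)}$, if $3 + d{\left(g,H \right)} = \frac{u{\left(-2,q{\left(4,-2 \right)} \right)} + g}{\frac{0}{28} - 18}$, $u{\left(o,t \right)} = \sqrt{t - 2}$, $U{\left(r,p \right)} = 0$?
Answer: $- \frac{1237}{3} - \frac{\sqrt{5}}{18} \approx -412.46$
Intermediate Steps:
$q{\left(Y,K \right)} = 7$ ($q{\left(Y,K \right)} = 7 + 0 = 7$)
$w = -412$ ($w = 545 - 957 = -412$)
$u{\left(o,t \right)} = \sqrt{-2 + t}$
$d{\left(g,H \right)} = -3 - \frac{g}{18} - \frac{\sqrt{5}}{18}$ ($d{\left(g,H \right)} = -3 + \frac{\sqrt{-2 + 7} + g}{\frac{0}{28} - 18} = -3 + \frac{\sqrt{5} + g}{0 \cdot \frac{1}{28} - 18} = -3 + \frac{g + \sqrt{5}}{0 - 18} = -3 + \frac{g + \sqrt{5}}{-18} = -3 + \left(g + \sqrt{5}\right) \left(- \frac{1}{18}\right) = -3 - \left(\frac{g}{18} + \frac{\sqrt{5}}{18}\right) = -3 - \frac{g}{18} - \frac{\sqrt{5}}{18}$)
$w + d{\left(-48,-59 \right)} = -412 - \left(\frac{1}{3} + \frac{\sqrt{5}}{18}\right) = - \frac{1237}{3} - \frac{\sqrt{5}}{18}$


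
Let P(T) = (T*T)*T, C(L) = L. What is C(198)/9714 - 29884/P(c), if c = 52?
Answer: -10935533/56911088 ≈ -0.19215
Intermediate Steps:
P(T) = T**3 (P(T) = T**2*T = T**3)
C(198)/9714 - 29884/P(c) = 198/9714 - 29884/(52**3) = 198*(1/9714) - 29884/140608 = 33/1619 - 29884*1/140608 = 33/1619 - 7471/35152 = -10935533/56911088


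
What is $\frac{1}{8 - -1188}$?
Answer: $\frac{1}{1196} \approx 0.00083612$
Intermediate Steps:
$\frac{1}{8 - -1188} = \frac{1}{8 + 1188} = \frac{1}{1196}$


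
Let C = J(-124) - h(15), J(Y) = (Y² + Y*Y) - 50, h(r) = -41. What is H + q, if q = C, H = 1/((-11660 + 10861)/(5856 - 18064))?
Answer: 24575865/799 ≈ 30758.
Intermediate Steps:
J(Y) = -50 + 2*Y² (J(Y) = (Y² + Y²) - 50 = 2*Y² - 50 = -50 + 2*Y²)
H = 12208/799 (H = 1/(-799/(-12208)) = 1/(-799*(-1/12208)) = 1/(799/12208) = 12208/799 ≈ 15.279)
C = 30743 (C = (-50 + 2*(-124)²) - 1*(-41) = (-50 + 2*15376) + 41 = (-50 + 30752) + 41 = 30702 + 41 = 30743)
q = 30743
H + q = 12208/799 + 30743 = 24575865/799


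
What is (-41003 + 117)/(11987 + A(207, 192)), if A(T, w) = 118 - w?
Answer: -40886/11913 ≈ -3.4320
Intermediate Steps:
(-41003 + 117)/(11987 + A(207, 192)) = (-41003 + 117)/(11987 + (118 - 1*192)) = -40886/(11987 + (118 - 192)) = -40886/(11987 - 74) = -40886/11913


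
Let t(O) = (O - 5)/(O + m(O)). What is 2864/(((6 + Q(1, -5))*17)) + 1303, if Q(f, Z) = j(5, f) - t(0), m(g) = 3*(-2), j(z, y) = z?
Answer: 1368395/1037 ≈ 1319.6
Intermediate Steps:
m(g) = -6
t(O) = (-5 + O)/(-6 + O) (t(O) = (O - 5)/(O - 6) = (-5 + O)/(-6 + O))
Q(f, Z) = 25/6 (Q(f, Z) = 5 - (-5 + 0)/(-6 + 0) = 5 - (-5)/(-6) = 5 - (-1)*(-5)/6 = 5 - 1*5/6 = 5 - 5/6 = 25/6)
2864/(((6 + Q(1, -5))*17)) + 1303 = 2864/(((6 + 25/6)*17)) + 1303 = 2864/(((61/6)*17)) + 1303 = 2864/(1037/6) + 1303 = 2864*(6/1037) + 1303 = 17184/1037 + 1303 = 1368395/1037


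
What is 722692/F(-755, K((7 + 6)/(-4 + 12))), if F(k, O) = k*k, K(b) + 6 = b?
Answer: 722692/570025 ≈ 1.2678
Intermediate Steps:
K(b) = -6 + b
F(k, O) = k²
722692/F(-755, K((7 + 6)/(-4 + 12))) = 722692/((-755)²) = 722692/570025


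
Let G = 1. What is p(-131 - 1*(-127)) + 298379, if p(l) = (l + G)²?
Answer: 298388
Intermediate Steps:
p(l) = (1 + l)² (p(l) = (l + 1)² = (1 + l)²)
p(-131 - 1*(-127)) + 298379 = (1 + (-131 - 1*(-127)))² + 298379 = (1 + (-131 + 127))² + 298379 = (1 - 4)² + 298379 = (-3)² + 298379 = 9 + 298379 = 298388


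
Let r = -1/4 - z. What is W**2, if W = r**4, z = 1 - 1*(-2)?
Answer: 815730721/65536 ≈ 12447.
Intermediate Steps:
z = 3 (z = 1 + 2 = 3)
r = -13/4 (r = -1/4 - 1*3 = -1*1/4 - 3 = -1/4 - 3 = -13/4 ≈ -3.2500)
W = 28561/256 (W = (-13/4)**4 = 28561/256 ≈ 111.57)
W**2 = (28561/256)**2 = 815730721/65536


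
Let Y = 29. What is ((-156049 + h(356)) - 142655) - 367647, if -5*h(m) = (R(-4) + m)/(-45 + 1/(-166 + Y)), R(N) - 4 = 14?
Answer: -10271775046/15415 ≈ -6.6635e+5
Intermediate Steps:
R(N) = 18 (R(N) = 4 + 14 = 18)
h(m) = 1233/15415 + 137*m/30830 (h(m) = -(18 + m)/(5*(-45 + 1/(-166 + 29))) = -(18 + m)/(5*(-45 + 1/(-137))) = -(18 + m)/(5*(-45 - 1/137)) = -(18 + m)/(5*(-6166/137)) = -(18 + m)*(-137)/(5*6166) = -(-1233/3083 - 137*m/6166)/5 = 1233/15415 + 137*m/30830)
((-156049 + h(356)) - 142655) - 367647 = ((-156049 + (1233/15415 + (137/30830)*356)) - 142655) - 367647 = ((-156049 + (1233/15415 + 24386/15415)) - 142655) - 367647 = ((-156049 + 25619/15415) - 142655) - 367647 = (-2405469716/15415 - 142655) - 367647 = -4604496541/15415 - 367647 = -10271775046/15415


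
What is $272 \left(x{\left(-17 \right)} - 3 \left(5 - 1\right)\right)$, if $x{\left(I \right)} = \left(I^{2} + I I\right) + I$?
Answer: $149328$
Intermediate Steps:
$x{\left(I \right)} = I + 2 I^{2}$ ($x{\left(I \right)} = \left(I^{2} + I^{2}\right) + I = 2 I^{2} + I = I + 2 I^{2}$)
$272 \left(x{\left(-17 \right)} - 3 \left(5 - 1\right)\right) = 272 \left(- 17 \left(1 + 2 \left(-17\right)\right) - 3 \left(5 - 1\right)\right) = 272 \left(- 17 \left(1 - 34\right) - 12\right) = 272 \left(\left(-17\right) \left(-33\right) - 12\right) = 272 \left(561 - 12\right) = 272 \cdot 549 = 149328$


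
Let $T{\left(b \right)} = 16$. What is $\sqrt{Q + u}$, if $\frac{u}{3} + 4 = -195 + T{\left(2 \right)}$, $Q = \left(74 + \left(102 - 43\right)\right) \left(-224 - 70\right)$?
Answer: $i \sqrt{39651} \approx 199.13 i$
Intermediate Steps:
$Q = -39102$ ($Q = \left(74 + \left(102 - 43\right)\right) \left(-294\right) = \left(74 + 59\right) \left(-294\right) = 133 \left(-294\right) = -39102$)
$u = -549$ ($u = -12 + 3 \left(-195 + 16\right) = -12 + 3 \left(-179\right) = -12 - 537 = -549$)
$\sqrt{Q + u} = \sqrt{-39102 - 549} = \sqrt{-39651} = i \sqrt{39651}$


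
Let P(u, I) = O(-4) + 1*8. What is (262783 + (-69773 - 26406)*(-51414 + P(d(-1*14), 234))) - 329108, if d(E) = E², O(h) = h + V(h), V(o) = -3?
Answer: 4944784602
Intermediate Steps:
O(h) = -3 + h (O(h) = h - 3 = -3 + h)
P(u, I) = 1 (P(u, I) = (-3 - 4) + 1*8 = -7 + 8 = 1)
(262783 + (-69773 - 26406)*(-51414 + P(d(-1*14), 234))) - 329108 = (262783 + (-69773 - 26406)*(-51414 + 1)) - 329108 = (262783 - 96179*(-51413)) - 329108 = (262783 + 4944850927) - 329108 = 4945113710 - 329108 = 4944784602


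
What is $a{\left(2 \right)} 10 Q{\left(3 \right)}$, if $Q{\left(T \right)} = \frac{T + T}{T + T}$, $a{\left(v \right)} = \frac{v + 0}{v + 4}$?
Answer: $\frac{10}{3} \approx 3.3333$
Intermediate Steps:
$a{\left(v \right)} = \frac{v}{4 + v}$
$Q{\left(T \right)} = 1$ ($Q{\left(T \right)} = \frac{2 T}{2 T} = 2 T \frac{1}{2 T} = 1$)
$a{\left(2 \right)} 10 Q{\left(3 \right)} = \frac{2}{4 + 2} \cdot 10 \cdot 1 = \frac{2}{6} \cdot 10 \cdot 1 = 2 \cdot \frac{1}{6} \cdot 10 \cdot 1 = \frac{1}{3} \cdot 10 \cdot 1 = \frac{10}{3} \cdot 1 = \frac{10}{3}$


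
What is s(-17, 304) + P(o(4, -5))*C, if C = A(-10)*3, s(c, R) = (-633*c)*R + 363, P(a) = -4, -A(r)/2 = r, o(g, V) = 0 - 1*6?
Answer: 3271467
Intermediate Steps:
o(g, V) = -6 (o(g, V) = 0 - 6 = -6)
A(r) = -2*r
s(c, R) = 363 - 633*R*c (s(c, R) = -633*R*c + 363 = 363 - 633*R*c)
C = 60 (C = -2*(-10)*3 = 20*3 = 60)
s(-17, 304) + P(o(4, -5))*C = (363 - 633*304*(-17)) - 4*60 = (363 + 3271344) - 240 = 3271707 - 240 = 3271467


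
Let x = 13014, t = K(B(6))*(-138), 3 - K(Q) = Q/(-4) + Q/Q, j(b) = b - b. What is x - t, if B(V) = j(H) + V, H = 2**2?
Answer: 13497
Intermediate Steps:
H = 4
j(b) = 0
B(V) = V (B(V) = 0 + V = V)
K(Q) = 2 + Q/4 (K(Q) = 3 - (Q/(-4) + Q/Q) = 3 - (Q*(-1/4) + 1) = 3 - (-Q/4 + 1) = 3 - (1 - Q/4) = 3 + (-1 + Q/4) = 2 + Q/4)
t = -483 (t = (2 + (1/4)*6)*(-138) = (2 + 3/2)*(-138) = (7/2)*(-138) = -483)
x - t = 13014 - 1*(-483) = 13014 + 483 = 13497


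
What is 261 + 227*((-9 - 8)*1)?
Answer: -3598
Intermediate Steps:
261 + 227*((-9 - 8)*1) = 261 + 227*(-17*1) = 261 + 227*(-17) = 261 - 3859 = -3598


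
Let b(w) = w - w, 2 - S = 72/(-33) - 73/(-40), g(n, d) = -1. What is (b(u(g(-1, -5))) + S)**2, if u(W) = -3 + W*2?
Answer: 1075369/193600 ≈ 5.5546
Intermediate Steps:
u(W) = -3 + 2*W
S = 1037/440 (S = 2 - (72/(-33) - 73/(-40)) = 2 - (72*(-1/33) - 73*(-1/40)) = 2 - (-24/11 + 73/40) = 2 - 1*(-157/440) = 2 + 157/440 = 1037/440 ≈ 2.3568)
b(w) = 0
(b(u(g(-1, -5))) + S)**2 = (0 + 1037/440)**2 = (1037/440)**2 = 1075369/193600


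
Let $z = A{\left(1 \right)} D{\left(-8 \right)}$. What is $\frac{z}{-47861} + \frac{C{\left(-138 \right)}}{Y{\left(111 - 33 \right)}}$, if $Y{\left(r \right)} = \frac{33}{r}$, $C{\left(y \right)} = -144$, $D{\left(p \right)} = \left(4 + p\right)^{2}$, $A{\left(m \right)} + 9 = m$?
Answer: $- \frac{16290016}{47861} \approx -340.36$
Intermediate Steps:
$A{\left(m \right)} = -9 + m$
$z = -128$ ($z = \left(-9 + 1\right) \left(4 - 8\right)^{2} = - 8 \left(-4\right)^{2} = \left(-8\right) 16 = -128$)
$\frac{z}{-47861} + \frac{C{\left(-138 \right)}}{Y{\left(111 - 33 \right)}} = - \frac{128}{-47861} - \frac{144}{33 \frac{1}{111 - 33}} = \left(-128\right) \left(- \frac{1}{47861}\right) - \frac{144}{33 \cdot \frac{1}{78}} = \frac{128}{47861} - \frac{144}{33 \cdot \frac{1}{78}} = \frac{128}{47861} - \frac{144}{\frac{11}{26}} = \frac{128}{47861} - \frac{3744}{11} = - \frac{16290016}{47861}$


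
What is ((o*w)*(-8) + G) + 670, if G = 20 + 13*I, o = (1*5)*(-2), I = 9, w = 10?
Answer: 1607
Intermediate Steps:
o = -10 (o = 5*(-2) = -10)
G = 137 (G = 20 + 13*9 = 20 + 117 = 137)
((o*w)*(-8) + G) + 670 = (-10*10*(-8) + 137) + 670 = (-100*(-8) + 137) + 670 = (800 + 137) + 670 = 937 + 670 = 1607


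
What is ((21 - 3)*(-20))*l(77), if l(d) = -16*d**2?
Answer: 34151040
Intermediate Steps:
((21 - 3)*(-20))*l(77) = ((21 - 3)*(-20))*(-16*77**2) = (18*(-20))*(-16*5929) = -360*(-94864) = 34151040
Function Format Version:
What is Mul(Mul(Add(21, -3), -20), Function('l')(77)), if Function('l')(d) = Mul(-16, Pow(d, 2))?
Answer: 34151040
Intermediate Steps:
Mul(Mul(Add(21, -3), -20), Function('l')(77)) = Mul(Mul(Add(21, -3), -20), Mul(-16, Pow(77, 2))) = Mul(Mul(18, -20), Mul(-16, 5929)) = Mul(-360, -94864) = 34151040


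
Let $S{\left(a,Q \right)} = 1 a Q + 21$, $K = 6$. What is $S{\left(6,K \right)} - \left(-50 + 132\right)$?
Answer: $-25$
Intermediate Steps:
$S{\left(a,Q \right)} = 21 + Q a$ ($S{\left(a,Q \right)} = a Q + 21 = Q a + 21 = 21 + Q a$)
$S{\left(6,K \right)} - \left(-50 + 132\right) = \left(21 + 6 \cdot 6\right) - \left(-50 + 132\right) = \left(21 + 36\right) - 82 = 57 - 82 = -25$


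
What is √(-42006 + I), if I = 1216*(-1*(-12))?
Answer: 3*I*√3046 ≈ 165.57*I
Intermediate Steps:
I = 14592 (I = 1216*12 = 14592)
√(-42006 + I) = √(-42006 + 14592) = √(-27414) = 3*I*√3046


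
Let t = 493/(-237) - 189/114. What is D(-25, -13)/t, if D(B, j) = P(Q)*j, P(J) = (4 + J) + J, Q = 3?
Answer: 234156/6733 ≈ 34.777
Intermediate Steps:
t = -33665/9006 (t = 493*(-1/237) - 189*1/114 = -493/237 - 63/38 = -33665/9006 ≈ -3.7381)
P(J) = 4 + 2*J
D(B, j) = 10*j (D(B, j) = (4 + 2*3)*j = (4 + 6)*j = 10*j)
D(-25, -13)/t = (10*(-13))/(-33665/9006) = -130*(-9006/33665) = 234156/6733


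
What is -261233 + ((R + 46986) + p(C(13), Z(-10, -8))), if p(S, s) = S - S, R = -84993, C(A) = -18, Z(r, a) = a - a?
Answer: -299240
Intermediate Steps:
Z(r, a) = 0
p(S, s) = 0
-261233 + ((R + 46986) + p(C(13), Z(-10, -8))) = -261233 + ((-84993 + 46986) + 0) = -261233 + (-38007 + 0) = -261233 - 38007 = -299240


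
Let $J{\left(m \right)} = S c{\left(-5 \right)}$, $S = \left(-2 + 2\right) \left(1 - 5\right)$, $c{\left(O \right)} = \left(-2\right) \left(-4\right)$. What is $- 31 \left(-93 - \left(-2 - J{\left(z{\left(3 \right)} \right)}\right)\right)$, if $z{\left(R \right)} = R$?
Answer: $2821$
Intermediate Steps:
$c{\left(O \right)} = 8$
$S = 0$ ($S = 0 \left(-4\right) = 0$)
$J{\left(m \right)} = 0$ ($J{\left(m \right)} = 0 \cdot 8 = 0$)
$- 31 \left(-93 - \left(-2 - J{\left(z{\left(3 \right)} \right)}\right)\right) = - 31 \left(-93 + \left(\left(0 + 18\right) - 16\right)\right) = - 31 \left(-93 + \left(18 - 16\right)\right) = - 31 \left(-93 + 2\right) = \left(-31\right) \left(-91\right) = 2821$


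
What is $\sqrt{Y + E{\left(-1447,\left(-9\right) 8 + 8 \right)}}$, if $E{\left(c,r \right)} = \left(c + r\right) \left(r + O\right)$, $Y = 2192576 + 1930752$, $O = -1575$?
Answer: $\sqrt{6599857} \approx 2569.0$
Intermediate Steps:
$Y = 4123328$
$E{\left(c,r \right)} = \left(-1575 + r\right) \left(c + r\right)$ ($E{\left(c,r \right)} = \left(c + r\right) \left(r - 1575\right) = \left(c + r\right) \left(-1575 + r\right) = \left(-1575 + r\right) \left(c + r\right)$)
$\sqrt{Y + E{\left(-1447,\left(-9\right) 8 + 8 \right)}} = \sqrt{4123328 - \left(-2279025 - \left(\left(-9\right) 8 + 8\right)^{2} + 3022 \left(\left(-9\right) 8 + 8\right)\right)} = \sqrt{4123328 + \left(\left(-72 + 8\right)^{2} + 2279025 - 1575 \left(-72 + 8\right) - 1447 \left(-72 + 8\right)\right)} = \sqrt{4123328 + \left(\left(-64\right)^{2} + 2279025 - -100800 - -92608\right)} = \sqrt{4123328 + \left(4096 + 2279025 + 100800 + 92608\right)} = \sqrt{4123328 + 2476529} = \sqrt{6599857}$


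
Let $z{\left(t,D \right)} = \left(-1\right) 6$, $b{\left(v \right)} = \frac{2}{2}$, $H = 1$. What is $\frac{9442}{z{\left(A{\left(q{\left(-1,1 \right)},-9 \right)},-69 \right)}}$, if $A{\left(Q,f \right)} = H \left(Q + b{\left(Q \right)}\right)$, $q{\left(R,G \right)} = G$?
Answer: $- \frac{4721}{3} \approx -1573.7$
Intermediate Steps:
$b{\left(v \right)} = 1$ ($b{\left(v \right)} = 2 \cdot \frac{1}{2} = 1$)
$A{\left(Q,f \right)} = 1 + Q$ ($A{\left(Q,f \right)} = 1 \left(Q + 1\right) = 1 \left(1 + Q\right) = 1 + Q$)
$z{\left(t,D \right)} = -6$
$\frac{9442}{z{\left(A{\left(q{\left(-1,1 \right)},-9 \right)},-69 \right)}} = \frac{9442}{-6} = 9442 \left(- \frac{1}{6}\right) = - \frac{4721}{3}$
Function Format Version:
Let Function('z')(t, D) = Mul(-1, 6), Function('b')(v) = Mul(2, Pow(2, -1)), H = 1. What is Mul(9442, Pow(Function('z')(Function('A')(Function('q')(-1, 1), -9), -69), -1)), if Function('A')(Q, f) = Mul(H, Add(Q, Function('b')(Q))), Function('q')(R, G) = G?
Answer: Rational(-4721, 3) ≈ -1573.7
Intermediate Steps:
Function('b')(v) = 1 (Function('b')(v) = Mul(2, Rational(1, 2)) = 1)
Function('A')(Q, f) = Add(1, Q) (Function('A')(Q, f) = Mul(1, Add(Q, 1)) = Mul(1, Add(1, Q)) = Add(1, Q))
Function('z')(t, D) = -6
Mul(9442, Pow(Function('z')(Function('A')(Function('q')(-1, 1), -9), -69), -1)) = Mul(9442, Pow(-6, -1)) = Mul(9442, Rational(-1, 6)) = Rational(-4721, 3)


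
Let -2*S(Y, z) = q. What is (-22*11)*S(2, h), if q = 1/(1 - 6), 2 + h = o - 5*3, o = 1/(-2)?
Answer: -121/5 ≈ -24.200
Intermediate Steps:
o = -½ ≈ -0.50000
h = -35/2 (h = -2 + (-½ - 5*3) = -2 + (-½ - 15) = -2 - 31/2 = -35/2 ≈ -17.500)
q = -⅕ (q = 1/(-5) = -⅕ ≈ -0.20000)
S(Y, z) = ⅒ (S(Y, z) = -½*(-⅕) = ⅒)
(-22*11)*S(2, h) = -22*11*(⅒) = -242*⅒ = -121/5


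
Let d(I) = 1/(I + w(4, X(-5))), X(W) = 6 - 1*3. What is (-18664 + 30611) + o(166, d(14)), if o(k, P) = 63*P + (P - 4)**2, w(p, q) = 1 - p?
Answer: 1448129/121 ≈ 11968.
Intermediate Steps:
X(W) = 3 (X(W) = 6 - 3 = 3)
d(I) = 1/(-3 + I) (d(I) = 1/(I + (1 - 1*4)) = 1/(I + (1 - 4)) = 1/(I - 3) = 1/(-3 + I))
o(k, P) = (-4 + P)**2 + 63*P (o(k, P) = 63*P + (-4 + P)**2 = (-4 + P)**2 + 63*P)
(-18664 + 30611) + o(166, d(14)) = (-18664 + 30611) + ((-4 + 1/(-3 + 14))**2 + 63/(-3 + 14)) = 11947 + ((-4 + 1/11)**2 + 63/11) = 11947 + ((-4 + 1/11)**2 + 63*(1/11)) = 11947 + ((-43/11)**2 + 63/11) = 11947 + (1849/121 + 63/11) = 11947 + 2542/121 = 1448129/121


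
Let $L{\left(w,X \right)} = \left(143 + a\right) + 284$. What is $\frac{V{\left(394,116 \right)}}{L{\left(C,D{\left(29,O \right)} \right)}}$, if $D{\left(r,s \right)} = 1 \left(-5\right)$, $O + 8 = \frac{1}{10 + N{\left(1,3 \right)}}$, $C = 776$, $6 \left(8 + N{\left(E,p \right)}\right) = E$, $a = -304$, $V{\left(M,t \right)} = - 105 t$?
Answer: $- \frac{4060}{41} \approx -99.024$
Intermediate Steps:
$N{\left(E,p \right)} = -8 + \frac{E}{6}$
$O = - \frac{98}{13}$ ($O = -8 + \frac{1}{10 + \left(-8 + \frac{1}{6} \cdot 1\right)} = -8 + \frac{1}{10 + \left(-8 + \frac{1}{6}\right)} = -8 + \frac{1}{10 - \frac{47}{6}} = -8 + \frac{1}{\frac{13}{6}} = -8 + \frac{6}{13} = - \frac{98}{13} \approx -7.5385$)
$D{\left(r,s \right)} = -5$
$L{\left(w,X \right)} = 123$ ($L{\left(w,X \right)} = \left(143 - 304\right) + 284 = -161 + 284 = 123$)
$\frac{V{\left(394,116 \right)}}{L{\left(C,D{\left(29,O \right)} \right)}} = \frac{\left(-105\right) 116}{123} = \left(-12180\right) \frac{1}{123} = - \frac{4060}{41}$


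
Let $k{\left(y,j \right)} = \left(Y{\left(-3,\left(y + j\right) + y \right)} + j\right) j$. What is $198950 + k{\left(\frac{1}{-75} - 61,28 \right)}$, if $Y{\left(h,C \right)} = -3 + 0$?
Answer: $199650$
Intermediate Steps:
$Y{\left(h,C \right)} = -3$
$k{\left(y,j \right)} = j \left(-3 + j\right)$ ($k{\left(y,j \right)} = \left(-3 + j\right) j = j \left(-3 + j\right)$)
$198950 + k{\left(\frac{1}{-75} - 61,28 \right)} = 198950 + 28 \left(-3 + 28\right) = 198950 + 28 \cdot 25 = 198950 + 700 = 199650$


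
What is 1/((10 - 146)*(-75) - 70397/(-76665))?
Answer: 76665/782053397 ≈ 9.8030e-5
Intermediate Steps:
1/((10 - 146)*(-75) - 70397/(-76665)) = 1/(-136*(-75) - 70397*(-1/76665)) = 1/(10200 + 70397/76665) = 1/(782053397/76665) = 76665/782053397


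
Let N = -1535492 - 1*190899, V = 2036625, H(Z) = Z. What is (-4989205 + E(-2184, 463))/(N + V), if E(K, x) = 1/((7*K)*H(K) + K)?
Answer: -166573629407639/10357722993072 ≈ -16.082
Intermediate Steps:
N = -1726391 (N = -1535492 - 190899 = -1726391)
E(K, x) = 1/(K + 7*K**2) (E(K, x) = 1/((7*K)*K + K) = 1/(7*K**2 + K) = 1/(K + 7*K**2))
(-4989205 + E(-2184, 463))/(N + V) = (-4989205 + 1/((-2184)*(1 + 7*(-2184))))/(-1726391 + 2036625) = (-4989205 - 1/(2184*(1 - 15288)))/310234 = (-4989205 - 1/2184/(-15287))*(1/310234) = (-4989205 - 1/2184*(-1/15287))*(1/310234) = (-4989205 + 1/33386808)*(1/310234) = -166573629407639/33386808*1/310234 = -166573629407639/10357722993072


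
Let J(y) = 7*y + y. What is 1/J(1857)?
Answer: 1/14856 ≈ 6.7313e-5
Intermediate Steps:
J(y) = 8*y
1/J(1857) = 1/(8*1857) = 1/14856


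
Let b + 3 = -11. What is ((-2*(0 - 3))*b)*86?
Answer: -7224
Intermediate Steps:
b = -14 (b = -3 - 11 = -14)
((-2*(0 - 3))*b)*86 = (-2*(0 - 3)*(-14))*86 = (-2*(-3)*(-14))*86 = (6*(-14))*86 = -84*86 = -7224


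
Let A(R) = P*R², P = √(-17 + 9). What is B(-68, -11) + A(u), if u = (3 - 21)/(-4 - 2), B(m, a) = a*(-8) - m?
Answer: 156 + 18*I*√2 ≈ 156.0 + 25.456*I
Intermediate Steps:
B(m, a) = -m - 8*a (B(m, a) = -8*a - m = -m - 8*a)
P = 2*I*√2 (P = √(-8) = 2*I*√2 ≈ 2.8284*I)
u = 3 (u = -18/(-6) = -18*(-⅙) = 3)
A(R) = 2*I*√2*R² (A(R) = (2*I*√2)*R² = 2*I*√2*R²)
B(-68, -11) + A(u) = (-1*(-68) - 8*(-11)) + 2*I*√2*3² = (68 + 88) + 2*I*√2*9 = 156 + 18*I*√2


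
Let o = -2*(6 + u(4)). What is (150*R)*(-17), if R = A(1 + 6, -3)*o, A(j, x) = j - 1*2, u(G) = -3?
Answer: 76500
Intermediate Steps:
A(j, x) = -2 + j (A(j, x) = j - 2 = -2 + j)
o = -6 (o = -2*(6 - 3) = -2*3 = -6)
R = -30 (R = (-2 + (1 + 6))*(-6) = (-2 + 7)*(-6) = 5*(-6) = -30)
(150*R)*(-17) = (150*(-30))*(-17) = -4500*(-17) = 76500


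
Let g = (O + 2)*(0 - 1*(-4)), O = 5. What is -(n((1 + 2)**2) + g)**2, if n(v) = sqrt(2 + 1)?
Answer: -(28 + sqrt(3))**2 ≈ -884.00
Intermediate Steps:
n(v) = sqrt(3)
g = 28 (g = (5 + 2)*(0 - 1*(-4)) = 7*(0 + 4) = 7*4 = 28)
-(n((1 + 2)**2) + g)**2 = -(sqrt(3) + 28)**2 = -(28 + sqrt(3))**2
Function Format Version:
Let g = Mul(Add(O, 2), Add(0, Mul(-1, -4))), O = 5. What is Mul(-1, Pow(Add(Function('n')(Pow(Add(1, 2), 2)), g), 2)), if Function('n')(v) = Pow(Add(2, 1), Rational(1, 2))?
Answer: Mul(-1, Pow(Add(28, Pow(3, Rational(1, 2))), 2)) ≈ -884.00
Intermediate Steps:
Function('n')(v) = Pow(3, Rational(1, 2))
g = 28 (g = Mul(Add(5, 2), Add(0, Mul(-1, -4))) = Mul(7, Add(0, 4)) = Mul(7, 4) = 28)
Mul(-1, Pow(Add(Function('n')(Pow(Add(1, 2), 2)), g), 2)) = Mul(-1, Pow(Add(Pow(3, Rational(1, 2)), 28), 2)) = Mul(-1, Pow(Add(28, Pow(3, Rational(1, 2))), 2))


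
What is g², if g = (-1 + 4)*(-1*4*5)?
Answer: 3600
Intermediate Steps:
g = -60 (g = 3*(-4*5) = 3*(-20) = -60)
g² = (-60)² = 3600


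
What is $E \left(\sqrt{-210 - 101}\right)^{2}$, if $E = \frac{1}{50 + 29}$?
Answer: $- \frac{311}{79} \approx -3.9367$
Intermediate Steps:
$E = \frac{1}{79} \approx 0.012658$
$E \left(\sqrt{-210 - 101}\right)^{2} = \frac{\left(\sqrt{-210 - 101}\right)^{2}}{79} = \frac{\left(\sqrt{-311}\right)^{2}}{79} = \frac{\left(i \sqrt{311}\right)^{2}}{79} = \frac{1}{79} \left(-311\right) = - \frac{311}{79}$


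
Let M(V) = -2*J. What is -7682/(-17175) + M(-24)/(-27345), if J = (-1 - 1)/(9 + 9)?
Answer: 126036284/281790225 ≈ 0.44727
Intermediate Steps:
J = -⅑ (J = -2/18 = -2*1/18 = -⅑ ≈ -0.11111)
M(V) = 2/9 (M(V) = -2*(-⅑) = 2/9)
-7682/(-17175) + M(-24)/(-27345) = -7682/(-17175) + (2/9)/(-27345) = -7682*(-1/17175) + (2/9)*(-1/27345) = 7682/17175 - 2/246105 = 126036284/281790225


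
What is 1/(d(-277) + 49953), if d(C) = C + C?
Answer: 1/49399 ≈ 2.0243e-5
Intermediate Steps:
d(C) = 2*C
1/(d(-277) + 49953) = 1/(2*(-277) + 49953) = 1/(-554 + 49953) = 1/49399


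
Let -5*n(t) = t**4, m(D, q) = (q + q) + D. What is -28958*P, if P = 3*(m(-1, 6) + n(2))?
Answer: -3388086/5 ≈ -6.7762e+5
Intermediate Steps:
m(D, q) = D + 2*q (m(D, q) = 2*q + D = D + 2*q)
n(t) = -t**4/5
P = 117/5 (P = 3*((-1 + 2*6) - 1/5*2**4) = 3*((-1 + 12) - 1/5*16) = 3*(11 - 16/5) = 3*(39/5) = 117/5 ≈ 23.400)
-28958*P = -28958*117/5 = -3388086/5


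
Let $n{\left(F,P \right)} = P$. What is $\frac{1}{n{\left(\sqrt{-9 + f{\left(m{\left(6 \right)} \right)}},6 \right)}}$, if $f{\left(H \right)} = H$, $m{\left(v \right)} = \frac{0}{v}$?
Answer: $\frac{1}{6} \approx 0.16667$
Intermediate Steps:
$m{\left(v \right)} = 0$
$\frac{1}{n{\left(\sqrt{-9 + f{\left(m{\left(6 \right)} \right)}},6 \right)}} = \frac{1}{6}$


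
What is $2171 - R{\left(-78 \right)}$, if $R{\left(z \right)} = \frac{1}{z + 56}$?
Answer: $\frac{47763}{22} \approx 2171.0$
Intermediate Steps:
$R{\left(z \right)} = \frac{1}{56 + z}$
$2171 - R{\left(-78 \right)} = 2171 - \frac{1}{56 - 78} = 2171 - \frac{1}{-22} = 2171 - - \frac{1}{22} = 2171 + \frac{1}{22} = \frac{47763}{22}$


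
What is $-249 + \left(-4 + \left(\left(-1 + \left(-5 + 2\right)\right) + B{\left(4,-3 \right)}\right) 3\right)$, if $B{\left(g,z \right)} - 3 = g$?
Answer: $-244$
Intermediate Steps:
$B{\left(g,z \right)} = 3 + g$
$-249 + \left(-4 + \left(\left(-1 + \left(-5 + 2\right)\right) + B{\left(4,-3 \right)}\right) 3\right) = -249 - \left(4 - \left(\left(-1 + \left(-5 + 2\right)\right) + \left(3 + 4\right)\right) 3\right) = -249 - \left(4 - \left(\left(-1 - 3\right) + 7\right) 3\right) = -249 - \left(4 - \left(-4 + 7\right) 3\right) = -249 + \left(-4 + 3 \cdot 3\right) = -249 + \left(-4 + 9\right) = -249 + 5 = -244$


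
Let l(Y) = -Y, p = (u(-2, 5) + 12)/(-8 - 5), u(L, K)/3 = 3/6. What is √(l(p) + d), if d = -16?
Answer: I*√10114/26 ≈ 3.868*I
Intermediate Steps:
u(L, K) = 3/2 (u(L, K) = 3*(3/6) = 3*(3*(⅙)) = 3*(½) = 3/2)
p = -27/26 (p = (3/2 + 12)/(-8 - 5) = (27/2)/(-13) = (27/2)*(-1/13) = -27/26 ≈ -1.0385)
√(l(p) + d) = √(-1*(-27/26) - 16) = √(27/26 - 16) = √(-389/26) = I*√10114/26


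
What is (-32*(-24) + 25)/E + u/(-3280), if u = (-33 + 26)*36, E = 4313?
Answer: 921979/3536660 ≈ 0.26069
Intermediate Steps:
u = -252 (u = -7*36 = -252)
(-32*(-24) + 25)/E + u/(-3280) = (-32*(-24) + 25)/4313 - 252/(-3280) = (768 + 25)*(1/4313) - 252*(-1/3280) = 793*(1/4313) + 63/820 = 793/4313 + 63/820 = 921979/3536660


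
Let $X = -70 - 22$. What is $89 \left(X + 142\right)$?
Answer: $4450$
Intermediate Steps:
$X = -92$
$89 \left(X + 142\right) = 89 \left(-92 + 142\right) = 89 \cdot 50 = 4450$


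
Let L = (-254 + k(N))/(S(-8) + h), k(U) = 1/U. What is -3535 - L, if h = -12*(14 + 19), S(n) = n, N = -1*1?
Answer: -1428395/404 ≈ -3535.6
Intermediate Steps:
N = -1
h = -396 (h = -12*33 = -396)
L = 255/404 (L = (-254 + 1/(-1))/(-8 - 396) = (-254 - 1)/(-404) = -255*(-1/404) = 255/404 ≈ 0.63119)
-3535 - L = -3535 - 1*255/404 = -3535 - 255/404 = -1428395/404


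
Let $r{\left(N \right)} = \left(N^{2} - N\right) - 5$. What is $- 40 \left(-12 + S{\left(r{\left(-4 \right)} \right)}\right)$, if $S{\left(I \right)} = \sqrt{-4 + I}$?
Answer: $480 - 40 \sqrt{11} \approx 347.33$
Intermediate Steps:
$r{\left(N \right)} = -5 + N^{2} - N$
$- 40 \left(-12 + S{\left(r{\left(-4 \right)} \right)}\right) = - 40 \left(-12 + \sqrt{-4 - \left(1 - 16\right)}\right) = - 40 \left(-12 + \sqrt{-4 + \left(-5 + 16 + 4\right)}\right) = - 40 \left(-12 + \sqrt{-4 + 15}\right) = - 40 \left(-12 + \sqrt{11}\right) = 480 - 40 \sqrt{11}$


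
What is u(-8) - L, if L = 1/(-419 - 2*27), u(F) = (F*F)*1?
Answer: 30273/473 ≈ 64.002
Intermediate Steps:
u(F) = F² (u(F) = F²*1 = F²)
L = -1/473 (L = 1/(-419 - 54) = 1/(-473) = -1/473 ≈ -0.0021142)
u(-8) - L = (-8)² - 1*(-1/473) = 64 + 1/473 = 30273/473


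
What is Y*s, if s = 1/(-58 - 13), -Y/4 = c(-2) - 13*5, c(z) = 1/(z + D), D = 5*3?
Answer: -3376/923 ≈ -3.6576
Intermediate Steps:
D = 15
c(z) = 1/(15 + z) (c(z) = 1/(z + 15) = 1/(15 + z))
Y = 3376/13 (Y = -4*(1/(15 - 2) - 13*5) = -4*(1/13 - 65) = -4*(-844/13) = 3376/13 ≈ 259.69)
s = -1/71 (s = 1/(-71) = -1/71 ≈ -0.014085)
Y*s = (3376/13)*(-1/71) = -3376/923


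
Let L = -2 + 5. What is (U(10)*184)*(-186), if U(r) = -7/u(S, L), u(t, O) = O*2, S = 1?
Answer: 39928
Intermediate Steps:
L = 3
u(t, O) = 2*O
U(r) = -7/6 (U(r) = -7/(2*3) = -7/6)
(U(10)*184)*(-186) = -7/6*184*(-186) = -644/3*(-186) = 39928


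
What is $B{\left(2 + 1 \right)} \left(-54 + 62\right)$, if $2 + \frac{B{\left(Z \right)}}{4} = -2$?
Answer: $-128$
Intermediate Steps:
$B{\left(Z \right)} = -16$ ($B{\left(Z \right)} = -8 + 4 \left(-2\right) = -8 - 8 = -16$)
$B{\left(2 + 1 \right)} \left(-54 + 62\right) = - 16 \left(-54 + 62\right) = \left(-16\right) 8 = -128$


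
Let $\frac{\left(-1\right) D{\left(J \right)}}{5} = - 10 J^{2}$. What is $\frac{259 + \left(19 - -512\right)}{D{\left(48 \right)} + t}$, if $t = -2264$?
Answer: $\frac{395}{56468} \approx 0.0069951$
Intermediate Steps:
$D{\left(J \right)} = 50 J^{2}$ ($D{\left(J \right)} = - 5 \left(- 10 J^{2}\right) = 50 J^{2}$)
$\frac{259 + \left(19 - -512\right)}{D{\left(48 \right)} + t} = \frac{259 + \left(19 - -512\right)}{50 \cdot 48^{2} - 2264} = \frac{259 + \left(19 + 512\right)}{50 \cdot 2304 - 2264} = \frac{259 + 531}{115200 - 2264} = \frac{790}{112936} = 790 \cdot \frac{1}{112936} = \frac{395}{56468}$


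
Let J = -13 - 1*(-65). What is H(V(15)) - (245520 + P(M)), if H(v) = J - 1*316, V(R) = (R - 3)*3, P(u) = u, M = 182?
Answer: -245966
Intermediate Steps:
V(R) = -9 + 3*R (V(R) = (-3 + R)*3 = -9 + 3*R)
J = 52 (J = -13 + 65 = 52)
H(v) = -264 (H(v) = 52 - 1*316 = 52 - 316 = -264)
H(V(15)) - (245520 + P(M)) = -264 - (245520 + 182) = -264 - 1*245702 = -264 - 245702 = -245966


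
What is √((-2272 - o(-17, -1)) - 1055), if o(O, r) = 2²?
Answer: I*√3331 ≈ 57.715*I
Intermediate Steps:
o(O, r) = 4
√((-2272 - o(-17, -1)) - 1055) = √((-2272 - 1*4) - 1055) = √((-2272 - 4) - 1055) = √(-2276 - 1055) = √(-3331) = I*√3331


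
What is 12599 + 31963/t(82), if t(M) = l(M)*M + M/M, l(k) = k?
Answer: 84760238/6725 ≈ 12604.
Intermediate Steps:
t(M) = 1 + M**2 (t(M) = M*M + M/M = M**2 + 1 = 1 + M**2)
12599 + 31963/t(82) = 12599 + 31963/(1 + 82**2) = 12599 + 31963/(1 + 6724) = 12599 + 31963/6725 = 84760238/6725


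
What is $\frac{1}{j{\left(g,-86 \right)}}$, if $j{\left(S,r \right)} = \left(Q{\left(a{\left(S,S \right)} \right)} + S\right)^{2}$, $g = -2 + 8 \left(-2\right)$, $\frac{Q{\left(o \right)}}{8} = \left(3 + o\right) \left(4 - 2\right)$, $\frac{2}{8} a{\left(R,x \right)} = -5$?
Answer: $\frac{1}{84100} \approx 1.1891 \cdot 10^{-5}$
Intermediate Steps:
$a{\left(R,x \right)} = -20$ ($a{\left(R,x \right)} = 4 \left(-5\right) = -20$)
$Q{\left(o \right)} = 48 + 16 o$ ($Q{\left(o \right)} = 8 \left(3 + o\right) \left(4 - 2\right) = 8 \left(3 + o\right) 2 = 8 \left(6 + 2 o\right) = 48 + 16 o$)
$g = -18$ ($g = -2 - 16 = -18$)
$j{\left(S,r \right)} = \left(-272 + S\right)^{2}$ ($j{\left(S,r \right)} = \left(\left(48 + 16 \left(-20\right)\right) + S\right)^{2} = \left(\left(48 - 320\right) + S\right)^{2} = \left(-272 + S\right)^{2}$)
$\frac{1}{j{\left(g,-86 \right)}} = \frac{1}{\left(-272 - 18\right)^{2}} = \frac{1}{\left(-290\right)^{2}} = \frac{1}{84100}$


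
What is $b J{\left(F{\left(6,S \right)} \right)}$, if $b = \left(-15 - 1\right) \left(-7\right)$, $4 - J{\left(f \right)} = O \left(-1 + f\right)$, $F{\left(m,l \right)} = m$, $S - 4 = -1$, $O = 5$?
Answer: $-2352$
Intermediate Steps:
$S = 3$ ($S = 4 - 1 = 3$)
$J{\left(f \right)} = 9 - 5 f$ ($J{\left(f \right)} = 4 - 5 \left(-1 + f\right) = 4 - \left(-5 + 5 f\right) = 9 - 5 f$)
$b = 112$ ($b = \left(-16\right) \left(-7\right) = 112$)
$b J{\left(F{\left(6,S \right)} \right)} = 112 \left(9 - 30\right) = 112 \left(-21\right) = -2352$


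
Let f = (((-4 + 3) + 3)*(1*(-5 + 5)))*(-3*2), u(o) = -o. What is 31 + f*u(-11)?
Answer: 31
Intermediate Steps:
f = 0 (f = ((-1 + 3)*(1*0))*(-6) = (2*0)*(-6) = 0*(-6) = 0)
31 + f*u(-11) = 31 + 0*(-1*(-11)) = 31 + 0*11 = 31 + 0 = 31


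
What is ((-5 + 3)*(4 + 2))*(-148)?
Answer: 1776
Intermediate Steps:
((-5 + 3)*(4 + 2))*(-148) = -2*6*(-148) = -12*(-148) = 1776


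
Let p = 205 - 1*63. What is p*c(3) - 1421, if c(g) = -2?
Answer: -1705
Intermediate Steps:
p = 142 (p = 205 - 63 = 142)
p*c(3) - 1421 = 142*(-2) - 1421 = -284 - 1421 = -1705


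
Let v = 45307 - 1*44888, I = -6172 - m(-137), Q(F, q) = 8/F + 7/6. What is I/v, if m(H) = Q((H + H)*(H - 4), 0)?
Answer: -79498043/5395882 ≈ -14.733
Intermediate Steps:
Q(F, q) = 7/6 + 8/F (Q(F, q) = 8/F + 7*(⅙) = 8/F + 7/6 = 7/6 + 8/F)
m(H) = 7/6 + 4/(H*(-4 + H)) (m(H) = 7/6 + 8/(((H + H)*(H - 4))) = 7/6 + 8/(((2*H)*(-4 + H))) = 7/6 + 8/((2*H*(-4 + H))) = 7/6 + 8*(1/(2*H*(-4 + H))) = 7/6 + 4/(H*(-4 + H)))
I = -79498043/12878 (I = -6172 - (24 + 7*(-137)*(-4 - 137))/(6*(-137)*(-4 - 137)) = -6172 - (-1)*(24 + 7*(-137)*(-141))/(6*137*(-141)) = -6172 - (-1)*(-1)*(24 + 135219)/(6*137*141) = -6172 - (-1)*(-1)*135243/(6*137*141) = -6172 - 1*15027/12878 = -6172 - 15027/12878 = -79498043/12878 ≈ -6173.2)
v = 419 (v = 45307 - 44888 = 419)
I/v = -79498043/12878/419 = -79498043/12878*1/419 = -79498043/5395882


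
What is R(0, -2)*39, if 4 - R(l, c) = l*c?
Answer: 156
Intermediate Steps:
R(l, c) = 4 - c*l (R(l, c) = 4 - l*c = 4 - c*l)
R(0, -2)*39 = (4 - 1*(-2)*0)*39 = (4 + 0)*39 = 4*39 = 156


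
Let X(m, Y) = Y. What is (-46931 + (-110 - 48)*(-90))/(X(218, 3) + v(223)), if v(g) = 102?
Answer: -4673/15 ≈ -311.53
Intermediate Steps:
(-46931 + (-110 - 48)*(-90))/(X(218, 3) + v(223)) = (-46931 + (-110 - 48)*(-90))/(3 + 102) = (-46931 - 158*(-90))/105 = (-46931 + 14220)*(1/105) = -32711*1/105 = -4673/15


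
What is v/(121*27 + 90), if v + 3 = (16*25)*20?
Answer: 7997/3357 ≈ 2.3822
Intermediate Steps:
v = 7997 (v = -3 + (16*25)*20 = -3 + 400*20 = -3 + 8000 = 7997)
v/(121*27 + 90) = 7997/(121*27 + 90) = 7997/(3267 + 90) = 7997/3357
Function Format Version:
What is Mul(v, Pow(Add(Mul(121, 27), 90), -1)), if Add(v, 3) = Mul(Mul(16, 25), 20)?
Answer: Rational(7997, 3357) ≈ 2.3822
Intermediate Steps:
v = 7997 (v = Add(-3, Mul(Mul(16, 25), 20)) = Add(-3, Mul(400, 20)) = Add(-3, 8000) = 7997)
Mul(v, Pow(Add(Mul(121, 27), 90), -1)) = Mul(7997, Pow(Add(Mul(121, 27), 90), -1)) = Mul(7997, Pow(Add(3267, 90), -1)) = Mul(7997, Pow(3357, -1)) = Mul(7997, Rational(1, 3357)) = Rational(7997, 3357)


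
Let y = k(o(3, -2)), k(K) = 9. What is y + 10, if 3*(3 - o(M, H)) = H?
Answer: 19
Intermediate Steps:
o(M, H) = 3 - H/3
y = 9
y + 10 = 9 + 10 = 19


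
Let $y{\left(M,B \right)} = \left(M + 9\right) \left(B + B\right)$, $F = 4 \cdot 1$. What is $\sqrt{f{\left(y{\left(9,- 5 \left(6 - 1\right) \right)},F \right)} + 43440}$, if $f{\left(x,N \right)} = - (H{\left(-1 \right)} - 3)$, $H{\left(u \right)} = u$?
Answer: $2 \sqrt{10861} \approx 208.43$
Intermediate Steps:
$F = 4$
$y{\left(M,B \right)} = 2 B \left(9 + M\right)$ ($y{\left(M,B \right)} = \left(9 + M\right) 2 B = 2 B \left(9 + M\right)$)
$f{\left(x,N \right)} = 4$ ($f{\left(x,N \right)} = - (-1 - 3) = \left(-1\right) \left(-4\right) = 4$)
$\sqrt{f{\left(y{\left(9,- 5 \left(6 - 1\right) \right)},F \right)} + 43440} = \sqrt{4 + 43440} = \sqrt{43444} = 2 \sqrt{10861}$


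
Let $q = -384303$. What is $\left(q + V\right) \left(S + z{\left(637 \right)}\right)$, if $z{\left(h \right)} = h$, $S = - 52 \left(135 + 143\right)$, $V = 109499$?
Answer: $3797516476$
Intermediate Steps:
$S = -14456$ ($S = \left(-52\right) 278 = -14456$)
$\left(q + V\right) \left(S + z{\left(637 \right)}\right) = \left(-384303 + 109499\right) \left(-14456 + 637\right) = \left(-274804\right) \left(-13819\right) = 3797516476$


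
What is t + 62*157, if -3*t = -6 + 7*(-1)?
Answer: 29215/3 ≈ 9738.3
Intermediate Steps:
t = 13/3 (t = -(-6 + 7*(-1))/3 = -(-6 - 7)/3 = -⅓*(-13) = 13/3 ≈ 4.3333)
t + 62*157 = 13/3 + 62*157 = 13/3 + 9734 = 29215/3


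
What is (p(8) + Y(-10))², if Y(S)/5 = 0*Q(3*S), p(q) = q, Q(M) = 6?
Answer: 64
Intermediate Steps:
Y(S) = 0 (Y(S) = 5*(0*6) = 5*0 = 0)
(p(8) + Y(-10))² = (8 + 0)² = 8² = 64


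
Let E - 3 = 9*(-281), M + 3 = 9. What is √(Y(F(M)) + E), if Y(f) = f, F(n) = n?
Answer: 6*I*√70 ≈ 50.2*I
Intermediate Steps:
M = 6 (M = -3 + 9 = 6)
E = -2526 (E = 3 + 9*(-281) = 3 - 2529 = -2526)
√(Y(F(M)) + E) = √(6 - 2526) = √(-2520) = 6*I*√70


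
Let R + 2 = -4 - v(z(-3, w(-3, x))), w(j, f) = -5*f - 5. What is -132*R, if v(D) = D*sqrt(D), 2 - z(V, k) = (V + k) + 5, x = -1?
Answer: 792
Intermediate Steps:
w(j, f) = -5 - 5*f
z(V, k) = -3 - V - k (z(V, k) = 2 - ((V + k) + 5) = 2 - (5 + V + k) = 2 + (-5 - V - k) = -3 - V - k)
v(D) = D**(3/2)
R = -6 (R = -2 + (-4 - (-3 - 1*(-3) - (-5 - 5*(-1)))**(3/2)) = -2 + (-4 - (-3 + 3 - (-5 + 5))**(3/2)) = -2 + (-4 - (-3 + 3 - 1*0)**(3/2)) = -2 + (-4 - (-3 + 3 + 0)**(3/2)) = -2 + (-4 - 0**(3/2)) = -2 + (-4 - 1*0) = -2 + (-4 + 0) = -2 - 4 = -6)
-132*R = -132*(-6) = 792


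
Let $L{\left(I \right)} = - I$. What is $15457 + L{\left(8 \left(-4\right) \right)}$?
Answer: $15489$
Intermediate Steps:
$15457 + L{\left(8 \left(-4\right) \right)} = 15457 - 8 \left(-4\right) = 15457 - -32 = 15457 + 32 = 15489$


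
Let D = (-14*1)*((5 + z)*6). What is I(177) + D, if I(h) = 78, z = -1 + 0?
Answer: -258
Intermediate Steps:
z = -1
D = -336 (D = (-14*1)*((5 - 1)*6) = -56*6 = -14*24 = -336)
I(177) + D = 78 - 336 = -258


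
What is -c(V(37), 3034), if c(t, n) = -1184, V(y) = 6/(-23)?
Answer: 1184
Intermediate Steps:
V(y) = -6/23 (V(y) = 6*(-1/23) = -6/23)
-c(V(37), 3034) = -1*(-1184) = 1184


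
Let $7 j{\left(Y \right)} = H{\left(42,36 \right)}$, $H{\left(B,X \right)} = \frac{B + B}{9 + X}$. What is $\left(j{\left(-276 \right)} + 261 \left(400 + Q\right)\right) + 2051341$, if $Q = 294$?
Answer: $\frac{33487129}{15} \approx 2.2325 \cdot 10^{6}$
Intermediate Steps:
$H{\left(B,X \right)} = \frac{2 B}{9 + X}$
$j{\left(Y \right)} = \frac{4}{15}$ ($j{\left(Y \right)} = \frac{2 \cdot 42 \frac{1}{9 + 36}}{7} = \frac{2 \cdot 42 \cdot \frac{1}{45}}{7} = \frac{1}{7} \cdot \frac{28}{15} = \frac{4}{15}$)
$\left(j{\left(-276 \right)} + 261 \left(400 + Q\right)\right) + 2051341 = \left(\frac{4}{15} + 261 \left(400 + 294\right)\right) + 2051341 = \left(\frac{4}{15} + 261 \cdot 694\right) + 2051341 = \left(\frac{4}{15} + 181134\right) + 2051341 = \frac{2717014}{15} + 2051341 = \frac{33487129}{15}$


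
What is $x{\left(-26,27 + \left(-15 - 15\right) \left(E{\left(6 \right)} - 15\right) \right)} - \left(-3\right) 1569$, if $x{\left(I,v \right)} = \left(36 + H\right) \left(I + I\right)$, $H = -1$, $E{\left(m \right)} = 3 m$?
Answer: $2887$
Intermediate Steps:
$x{\left(I,v \right)} = 70 I$ ($x{\left(I,v \right)} = \left(36 - 1\right) \left(I + I\right) = 35 \cdot 2 I = 70 I$)
$x{\left(-26,27 + \left(-15 - 15\right) \left(E{\left(6 \right)} - 15\right) \right)} - \left(-3\right) 1569 = 70 \left(-26\right) - \left(-3\right) 1569 = -1820 - -4707 = -1820 + 4707 = 2887$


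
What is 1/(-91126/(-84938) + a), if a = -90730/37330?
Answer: -22648111/30747794 ≈ -0.73658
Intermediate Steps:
a = -9073/3733 (a = -90730*1/37330 = -9073/3733 ≈ -2.4305)
1/(-91126/(-84938) + a) = 1/(-91126/(-84938) - 9073/3733) = 1/(-91126*(-1/84938) - 9073/3733) = 1/(6509/6067 - 9073/3733) = 1/(-30747794/22648111) = -22648111/30747794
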